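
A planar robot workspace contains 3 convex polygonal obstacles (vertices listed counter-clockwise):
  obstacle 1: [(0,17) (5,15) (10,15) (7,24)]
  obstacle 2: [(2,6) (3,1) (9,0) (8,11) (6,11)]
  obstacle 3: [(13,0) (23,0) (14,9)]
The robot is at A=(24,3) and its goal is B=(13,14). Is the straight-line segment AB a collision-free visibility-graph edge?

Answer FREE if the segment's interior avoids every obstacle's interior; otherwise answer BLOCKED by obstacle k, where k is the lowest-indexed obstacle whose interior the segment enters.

Obstacle 1 [(0,17) (5,15) (10,15) (7,24)]:
  edge (0,17)–(5,15): clear
  edge (5,15)–(10,15): clear
  edge (10,15)–(7,24): clear
  edge (7,24)–(0,17): clear
  midpoint (37/2,17/2) outside
  → clear
Obstacle 2 [(2,6) (3,1) (9,0) (8,11) (6,11)]:
  edge (2,6)–(3,1): clear
  edge (3,1)–(9,0): clear
  edge (9,0)–(8,11): clear
  edge (8,11)–(6,11): clear
  edge (6,11)–(2,6): clear
  midpoint (37/2,17/2) outside
  → clear
Obstacle 3 [(13,0) (23,0) (14,9)]:
  edge (13,0)–(23,0): clear
  edge (23,0)–(14,9): clear
  edge (14,9)–(13,0): clear
  midpoint (37/2,17/2) outside
  → clear

FREE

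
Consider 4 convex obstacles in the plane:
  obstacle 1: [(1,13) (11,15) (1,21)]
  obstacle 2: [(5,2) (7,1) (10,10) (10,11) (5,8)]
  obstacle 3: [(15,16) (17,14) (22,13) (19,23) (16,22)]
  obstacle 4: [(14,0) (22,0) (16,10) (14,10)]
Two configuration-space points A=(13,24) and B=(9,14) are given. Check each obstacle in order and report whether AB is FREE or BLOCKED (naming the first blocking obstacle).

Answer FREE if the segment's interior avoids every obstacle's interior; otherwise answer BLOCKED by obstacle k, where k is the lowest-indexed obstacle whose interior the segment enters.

BLOCKED by obstacle 1

Obstacle 1 [(1,13) (11,15) (1,21)]:
  edge (1,13)–(11,15): crosses AB
  edge (11,15)–(1,21): crosses AB
  edge (1,21)–(1,13): clear
  → BLOCKED
Obstacle 2 [(5,2) (7,1) (10,10) (10,11) (5,8)]:
  edge (5,2)–(7,1): clear
  edge (7,1)–(10,10): clear
  edge (10,10)–(10,11): clear
  edge (10,11)–(5,8): clear
  edge (5,8)–(5,2): clear
  midpoint (11,19) outside
  → clear
Obstacle 3 [(15,16) (17,14) (22,13) (19,23) (16,22)]:
  edge (15,16)–(17,14): clear
  edge (17,14)–(22,13): clear
  edge (22,13)–(19,23): clear
  edge (19,23)–(16,22): clear
  edge (16,22)–(15,16): clear
  midpoint (11,19) outside
  → clear
Obstacle 4 [(14,0) (22,0) (16,10) (14,10)]:
  edge (14,0)–(22,0): clear
  edge (22,0)–(16,10): clear
  edge (16,10)–(14,10): clear
  edge (14,10)–(14,0): clear
  midpoint (11,19) outside
  → clear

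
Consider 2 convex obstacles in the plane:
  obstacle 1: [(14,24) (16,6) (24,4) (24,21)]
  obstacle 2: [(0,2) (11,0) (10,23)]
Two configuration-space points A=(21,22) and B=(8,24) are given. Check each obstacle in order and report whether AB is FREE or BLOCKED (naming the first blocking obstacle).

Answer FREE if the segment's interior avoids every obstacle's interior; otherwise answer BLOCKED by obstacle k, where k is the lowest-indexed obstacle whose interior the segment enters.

Obstacle 1 [(14,24) (16,6) (24,4) (24,21)]:
  edge (14,24)–(16,6): crosses AB
  edge (16,6)–(24,4): clear
  edge (24,4)–(24,21): clear
  edge (24,21)–(14,24): crosses AB
  → BLOCKED
Obstacle 2 [(0,2) (11,0) (10,23)]:
  edge (0,2)–(11,0): clear
  edge (11,0)–(10,23): clear
  edge (10,23)–(0,2): clear
  midpoint (29/2,23) outside
  → clear

BLOCKED by obstacle 1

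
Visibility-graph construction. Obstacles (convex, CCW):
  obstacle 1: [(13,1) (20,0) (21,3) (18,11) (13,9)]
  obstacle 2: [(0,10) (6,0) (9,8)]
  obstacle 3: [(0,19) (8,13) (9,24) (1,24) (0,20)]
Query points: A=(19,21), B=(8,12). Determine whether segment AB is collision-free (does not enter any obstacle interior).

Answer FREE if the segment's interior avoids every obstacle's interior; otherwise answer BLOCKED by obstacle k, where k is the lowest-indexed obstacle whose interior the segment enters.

FREE

Obstacle 1 [(13,1) (20,0) (21,3) (18,11) (13,9)]:
  edge (13,1)–(20,0): clear
  edge (20,0)–(21,3): clear
  edge (21,3)–(18,11): clear
  edge (18,11)–(13,9): clear
  edge (13,9)–(13,1): clear
  midpoint (27/2,33/2) outside
  → clear
Obstacle 2 [(0,10) (6,0) (9,8)]:
  edge (0,10)–(6,0): clear
  edge (6,0)–(9,8): clear
  edge (9,8)–(0,10): clear
  midpoint (27/2,33/2) outside
  → clear
Obstacle 3 [(0,19) (8,13) (9,24) (1,24) (0,20)]:
  edge (0,19)–(8,13): clear
  edge (8,13)–(9,24): clear
  edge (9,24)–(1,24): clear
  edge (1,24)–(0,20): clear
  edge (0,20)–(0,19): clear
  midpoint (27/2,33/2) outside
  → clear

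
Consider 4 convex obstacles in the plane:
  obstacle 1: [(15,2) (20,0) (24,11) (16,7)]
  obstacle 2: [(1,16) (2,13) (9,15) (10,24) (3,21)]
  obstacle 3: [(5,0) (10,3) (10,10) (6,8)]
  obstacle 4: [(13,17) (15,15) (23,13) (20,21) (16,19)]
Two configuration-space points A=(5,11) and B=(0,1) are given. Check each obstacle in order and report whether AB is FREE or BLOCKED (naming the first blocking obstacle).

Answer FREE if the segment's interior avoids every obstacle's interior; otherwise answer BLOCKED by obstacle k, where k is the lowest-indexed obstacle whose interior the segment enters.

FREE

Obstacle 1 [(15,2) (20,0) (24,11) (16,7)]:
  edge (15,2)–(20,0): clear
  edge (20,0)–(24,11): clear
  edge (24,11)–(16,7): clear
  edge (16,7)–(15,2): clear
  midpoint (5/2,6) outside
  → clear
Obstacle 2 [(1,16) (2,13) (9,15) (10,24) (3,21)]:
  edge (1,16)–(2,13): clear
  edge (2,13)–(9,15): clear
  edge (9,15)–(10,24): clear
  edge (10,24)–(3,21): clear
  edge (3,21)–(1,16): clear
  midpoint (5/2,6) outside
  → clear
Obstacle 3 [(5,0) (10,3) (10,10) (6,8)]:
  edge (5,0)–(10,3): clear
  edge (10,3)–(10,10): clear
  edge (10,10)–(6,8): clear
  edge (6,8)–(5,0): clear
  midpoint (5/2,6) outside
  → clear
Obstacle 4 [(13,17) (15,15) (23,13) (20,21) (16,19)]:
  edge (13,17)–(15,15): clear
  edge (15,15)–(23,13): clear
  edge (23,13)–(20,21): clear
  edge (20,21)–(16,19): clear
  edge (16,19)–(13,17): clear
  midpoint (5/2,6) outside
  → clear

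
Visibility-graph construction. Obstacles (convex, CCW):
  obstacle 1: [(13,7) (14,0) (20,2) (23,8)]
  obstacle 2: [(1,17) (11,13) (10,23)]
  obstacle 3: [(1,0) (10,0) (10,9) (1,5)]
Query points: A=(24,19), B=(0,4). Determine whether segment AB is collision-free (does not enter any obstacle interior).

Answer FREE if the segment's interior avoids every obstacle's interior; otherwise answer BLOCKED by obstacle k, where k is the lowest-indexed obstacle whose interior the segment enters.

Obstacle 1 [(13,7) (14,0) (20,2) (23,8)]:
  edge (13,7)–(14,0): clear
  edge (14,0)–(20,2): clear
  edge (20,2)–(23,8): clear
  edge (23,8)–(13,7): clear
  midpoint (12,23/2) outside
  → clear
Obstacle 2 [(1,17) (11,13) (10,23)]:
  edge (1,17)–(11,13): clear
  edge (11,13)–(10,23): clear
  edge (10,23)–(1,17): clear
  midpoint (12,23/2) outside
  → clear
Obstacle 3 [(1,0) (10,0) (10,9) (1,5)]:
  edge (1,0)–(10,0): clear
  edge (10,0)–(10,9): clear
  edge (10,9)–(1,5): crosses AB
  edge (1,5)–(1,0): crosses AB
  → BLOCKED

BLOCKED by obstacle 3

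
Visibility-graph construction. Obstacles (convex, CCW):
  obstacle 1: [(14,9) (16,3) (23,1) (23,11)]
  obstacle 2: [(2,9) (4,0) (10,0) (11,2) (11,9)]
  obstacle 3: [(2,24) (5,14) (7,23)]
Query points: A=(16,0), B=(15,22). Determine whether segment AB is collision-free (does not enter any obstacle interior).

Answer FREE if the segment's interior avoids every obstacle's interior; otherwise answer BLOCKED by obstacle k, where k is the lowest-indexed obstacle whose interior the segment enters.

BLOCKED by obstacle 1

Obstacle 1 [(14,9) (16,3) (23,1) (23,11)]:
  edge (14,9)–(16,3): crosses AB
  edge (16,3)–(23,1): clear
  edge (23,1)–(23,11): clear
  edge (23,11)–(14,9): crosses AB
  → BLOCKED
Obstacle 2 [(2,9) (4,0) (10,0) (11,2) (11,9)]:
  edge (2,9)–(4,0): clear
  edge (4,0)–(10,0): clear
  edge (10,0)–(11,2): clear
  edge (11,2)–(11,9): clear
  edge (11,9)–(2,9): clear
  midpoint (31/2,11) outside
  → clear
Obstacle 3 [(2,24) (5,14) (7,23)]:
  edge (2,24)–(5,14): clear
  edge (5,14)–(7,23): clear
  edge (7,23)–(2,24): clear
  midpoint (31/2,11) outside
  → clear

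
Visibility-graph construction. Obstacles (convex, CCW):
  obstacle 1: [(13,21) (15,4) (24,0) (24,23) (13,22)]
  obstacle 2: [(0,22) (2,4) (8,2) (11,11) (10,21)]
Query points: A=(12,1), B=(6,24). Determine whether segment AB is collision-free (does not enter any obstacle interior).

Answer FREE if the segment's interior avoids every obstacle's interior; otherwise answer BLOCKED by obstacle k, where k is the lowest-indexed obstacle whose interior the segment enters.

Obstacle 1 [(13,21) (15,4) (24,0) (24,23) (13,22)]:
  edge (13,21)–(15,4): clear
  edge (15,4)–(24,0): clear
  edge (24,0)–(24,23): clear
  edge (24,23)–(13,22): clear
  edge (13,22)–(13,21): clear
  midpoint (9,25/2) outside
  → clear
Obstacle 2 [(0,22) (2,4) (8,2) (11,11) (10,21)]:
  edge (0,22)–(2,4): clear
  edge (2,4)–(8,2): clear
  edge (8,2)–(11,11): crosses AB
  edge (11,11)–(10,21): clear
  edge (10,21)–(0,22): crosses AB
  → BLOCKED

BLOCKED by obstacle 2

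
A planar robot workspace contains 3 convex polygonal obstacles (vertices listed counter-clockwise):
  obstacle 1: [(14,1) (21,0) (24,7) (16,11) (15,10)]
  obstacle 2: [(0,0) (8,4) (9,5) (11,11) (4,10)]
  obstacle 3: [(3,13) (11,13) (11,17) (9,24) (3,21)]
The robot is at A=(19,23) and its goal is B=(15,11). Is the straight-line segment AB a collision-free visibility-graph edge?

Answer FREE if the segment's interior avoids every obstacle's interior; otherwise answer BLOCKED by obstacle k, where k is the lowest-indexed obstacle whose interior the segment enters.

Obstacle 1 [(14,1) (21,0) (24,7) (16,11) (15,10)]:
  edge (14,1)–(21,0): clear
  edge (21,0)–(24,7): clear
  edge (24,7)–(16,11): clear
  edge (16,11)–(15,10): clear
  edge (15,10)–(14,1): clear
  midpoint (17,17) outside
  → clear
Obstacle 2 [(0,0) (8,4) (9,5) (11,11) (4,10)]:
  edge (0,0)–(8,4): clear
  edge (8,4)–(9,5): clear
  edge (9,5)–(11,11): clear
  edge (11,11)–(4,10): clear
  edge (4,10)–(0,0): clear
  midpoint (17,17) outside
  → clear
Obstacle 3 [(3,13) (11,13) (11,17) (9,24) (3,21)]:
  edge (3,13)–(11,13): clear
  edge (11,13)–(11,17): clear
  edge (11,17)–(9,24): clear
  edge (9,24)–(3,21): clear
  edge (3,21)–(3,13): clear
  midpoint (17,17) outside
  → clear

FREE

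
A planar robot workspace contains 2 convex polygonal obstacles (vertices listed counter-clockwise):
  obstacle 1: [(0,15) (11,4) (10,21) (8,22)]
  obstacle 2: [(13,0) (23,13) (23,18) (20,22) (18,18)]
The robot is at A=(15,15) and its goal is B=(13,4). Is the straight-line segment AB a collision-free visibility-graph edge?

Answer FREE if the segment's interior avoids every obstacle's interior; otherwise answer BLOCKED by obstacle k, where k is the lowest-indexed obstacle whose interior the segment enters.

FREE

Obstacle 1 [(0,15) (11,4) (10,21) (8,22)]:
  edge (0,15)–(11,4): clear
  edge (11,4)–(10,21): clear
  edge (10,21)–(8,22): clear
  edge (8,22)–(0,15): clear
  midpoint (14,19/2) outside
  → clear
Obstacle 2 [(13,0) (23,13) (23,18) (20,22) (18,18)]:
  edge (13,0)–(23,13): clear
  edge (23,13)–(23,18): clear
  edge (23,18)–(20,22): clear
  edge (20,22)–(18,18): clear
  edge (18,18)–(13,0): clear
  midpoint (14,19/2) outside
  → clear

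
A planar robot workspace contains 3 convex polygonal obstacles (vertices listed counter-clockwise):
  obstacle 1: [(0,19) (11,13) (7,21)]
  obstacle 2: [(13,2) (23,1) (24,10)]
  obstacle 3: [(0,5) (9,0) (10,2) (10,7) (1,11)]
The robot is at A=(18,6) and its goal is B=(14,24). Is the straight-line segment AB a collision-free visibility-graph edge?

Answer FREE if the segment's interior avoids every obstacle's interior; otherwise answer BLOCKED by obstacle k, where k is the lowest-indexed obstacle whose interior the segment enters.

Obstacle 1 [(0,19) (11,13) (7,21)]:
  edge (0,19)–(11,13): clear
  edge (11,13)–(7,21): clear
  edge (7,21)–(0,19): clear
  midpoint (16,15) outside
  → clear
Obstacle 2 [(13,2) (23,1) (24,10)]:
  edge (13,2)–(23,1): clear
  edge (23,1)–(24,10): clear
  edge (24,10)–(13,2): clear
  midpoint (16,15) outside
  → clear
Obstacle 3 [(0,5) (9,0) (10,2) (10,7) (1,11)]:
  edge (0,5)–(9,0): clear
  edge (9,0)–(10,2): clear
  edge (10,2)–(10,7): clear
  edge (10,7)–(1,11): clear
  edge (1,11)–(0,5): clear
  midpoint (16,15) outside
  → clear

FREE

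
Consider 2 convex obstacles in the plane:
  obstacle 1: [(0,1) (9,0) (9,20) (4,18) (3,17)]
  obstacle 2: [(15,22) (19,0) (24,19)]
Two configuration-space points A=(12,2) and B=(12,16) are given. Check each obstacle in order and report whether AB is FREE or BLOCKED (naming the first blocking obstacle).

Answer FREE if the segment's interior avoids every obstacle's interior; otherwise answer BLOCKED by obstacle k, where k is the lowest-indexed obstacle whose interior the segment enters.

FREE

Obstacle 1 [(0,1) (9,0) (9,20) (4,18) (3,17)]:
  edge (0,1)–(9,0): clear
  edge (9,0)–(9,20): clear
  edge (9,20)–(4,18): clear
  edge (4,18)–(3,17): clear
  edge (3,17)–(0,1): clear
  midpoint (12,9) outside
  → clear
Obstacle 2 [(15,22) (19,0) (24,19)]:
  edge (15,22)–(19,0): clear
  edge (19,0)–(24,19): clear
  edge (24,19)–(15,22): clear
  midpoint (12,9) outside
  → clear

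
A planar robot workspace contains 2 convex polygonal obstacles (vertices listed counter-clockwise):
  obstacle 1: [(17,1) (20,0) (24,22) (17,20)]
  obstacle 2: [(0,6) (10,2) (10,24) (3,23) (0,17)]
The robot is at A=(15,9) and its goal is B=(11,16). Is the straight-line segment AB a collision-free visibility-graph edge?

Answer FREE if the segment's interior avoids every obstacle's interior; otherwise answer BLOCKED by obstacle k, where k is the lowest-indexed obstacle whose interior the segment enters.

Obstacle 1 [(17,1) (20,0) (24,22) (17,20)]:
  edge (17,1)–(20,0): clear
  edge (20,0)–(24,22): clear
  edge (24,22)–(17,20): clear
  edge (17,20)–(17,1): clear
  midpoint (13,25/2) outside
  → clear
Obstacle 2 [(0,6) (10,2) (10,24) (3,23) (0,17)]:
  edge (0,6)–(10,2): clear
  edge (10,2)–(10,24): clear
  edge (10,24)–(3,23): clear
  edge (3,23)–(0,17): clear
  edge (0,17)–(0,6): clear
  midpoint (13,25/2) outside
  → clear

FREE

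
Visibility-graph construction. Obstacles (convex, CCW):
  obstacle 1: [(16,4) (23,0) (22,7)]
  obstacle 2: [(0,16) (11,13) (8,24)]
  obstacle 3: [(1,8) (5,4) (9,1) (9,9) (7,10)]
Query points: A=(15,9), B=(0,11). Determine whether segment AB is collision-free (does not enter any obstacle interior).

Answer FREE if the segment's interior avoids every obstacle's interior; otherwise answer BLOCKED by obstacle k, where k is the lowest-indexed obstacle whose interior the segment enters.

FREE

Obstacle 1 [(16,4) (23,0) (22,7)]:
  edge (16,4)–(23,0): clear
  edge (23,0)–(22,7): clear
  edge (22,7)–(16,4): clear
  midpoint (15/2,10) outside
  → clear
Obstacle 2 [(0,16) (11,13) (8,24)]:
  edge (0,16)–(11,13): clear
  edge (11,13)–(8,24): clear
  edge (8,24)–(0,16): clear
  midpoint (15/2,10) outside
  → clear
Obstacle 3 [(1,8) (5,4) (9,1) (9,9) (7,10)]:
  edge (1,8)–(5,4): clear
  edge (5,4)–(9,1): clear
  edge (9,1)–(9,9): clear
  edge (9,9)–(7,10): clear
  edge (7,10)–(1,8): clear
  midpoint (15/2,10) outside
  → clear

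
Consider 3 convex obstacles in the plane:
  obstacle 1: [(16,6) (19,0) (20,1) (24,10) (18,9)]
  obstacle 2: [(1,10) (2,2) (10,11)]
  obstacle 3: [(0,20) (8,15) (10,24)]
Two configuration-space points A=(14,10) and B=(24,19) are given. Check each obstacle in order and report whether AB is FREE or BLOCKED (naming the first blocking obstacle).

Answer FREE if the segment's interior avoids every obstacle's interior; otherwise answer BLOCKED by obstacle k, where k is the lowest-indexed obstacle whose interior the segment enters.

Obstacle 1 [(16,6) (19,0) (20,1) (24,10) (18,9)]:
  edge (16,6)–(19,0): clear
  edge (19,0)–(20,1): clear
  edge (20,1)–(24,10): clear
  edge (24,10)–(18,9): clear
  edge (18,9)–(16,6): clear
  midpoint (19,29/2) outside
  → clear
Obstacle 2 [(1,10) (2,2) (10,11)]:
  edge (1,10)–(2,2): clear
  edge (2,2)–(10,11): clear
  edge (10,11)–(1,10): clear
  midpoint (19,29/2) outside
  → clear
Obstacle 3 [(0,20) (8,15) (10,24)]:
  edge (0,20)–(8,15): clear
  edge (8,15)–(10,24): clear
  edge (10,24)–(0,20): clear
  midpoint (19,29/2) outside
  → clear

FREE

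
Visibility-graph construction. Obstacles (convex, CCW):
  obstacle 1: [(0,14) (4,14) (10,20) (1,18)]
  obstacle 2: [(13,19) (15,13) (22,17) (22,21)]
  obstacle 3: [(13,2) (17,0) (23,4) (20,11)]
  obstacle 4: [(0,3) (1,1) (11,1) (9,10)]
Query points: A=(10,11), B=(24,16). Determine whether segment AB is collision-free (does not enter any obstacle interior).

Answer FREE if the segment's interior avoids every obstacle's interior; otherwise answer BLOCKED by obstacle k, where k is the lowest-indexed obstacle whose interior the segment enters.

Obstacle 1 [(0,14) (4,14) (10,20) (1,18)]:
  edge (0,14)–(4,14): clear
  edge (4,14)–(10,20): clear
  edge (10,20)–(1,18): clear
  edge (1,18)–(0,14): clear
  midpoint (17,27/2) outside
  → clear
Obstacle 2 [(13,19) (15,13) (22,17) (22,21)]:
  edge (13,19)–(15,13): clear
  edge (15,13)–(22,17): clear
  edge (22,17)–(22,21): clear
  edge (22,21)–(13,19): clear
  midpoint (17,27/2) outside
  → clear
Obstacle 3 [(13,2) (17,0) (23,4) (20,11)]:
  edge (13,2)–(17,0): clear
  edge (17,0)–(23,4): clear
  edge (23,4)–(20,11): clear
  edge (20,11)–(13,2): clear
  midpoint (17,27/2) outside
  → clear
Obstacle 4 [(0,3) (1,1) (11,1) (9,10)]:
  edge (0,3)–(1,1): clear
  edge (1,1)–(11,1): clear
  edge (11,1)–(9,10): clear
  edge (9,10)–(0,3): clear
  midpoint (17,27/2) outside
  → clear

FREE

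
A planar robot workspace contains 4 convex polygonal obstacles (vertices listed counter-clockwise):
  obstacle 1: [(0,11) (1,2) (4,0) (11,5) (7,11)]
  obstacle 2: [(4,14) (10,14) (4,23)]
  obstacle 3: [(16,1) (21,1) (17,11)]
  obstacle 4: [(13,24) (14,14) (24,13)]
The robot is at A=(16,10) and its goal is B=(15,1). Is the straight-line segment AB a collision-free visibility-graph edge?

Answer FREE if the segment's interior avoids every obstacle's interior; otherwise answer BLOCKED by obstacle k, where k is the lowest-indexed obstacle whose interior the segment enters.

Obstacle 1 [(0,11) (1,2) (4,0) (11,5) (7,11)]:
  edge (0,11)–(1,2): clear
  edge (1,2)–(4,0): clear
  edge (4,0)–(11,5): clear
  edge (11,5)–(7,11): clear
  edge (7,11)–(0,11): clear
  midpoint (31/2,11/2) outside
  → clear
Obstacle 2 [(4,14) (10,14) (4,23)]:
  edge (4,14)–(10,14): clear
  edge (10,14)–(4,23): clear
  edge (4,23)–(4,14): clear
  midpoint (31/2,11/2) outside
  → clear
Obstacle 3 [(16,1) (21,1) (17,11)]:
  edge (16,1)–(21,1): clear
  edge (21,1)–(17,11): clear
  edge (17,11)–(16,1): clear
  midpoint (31/2,11/2) outside
  → clear
Obstacle 4 [(13,24) (14,14) (24,13)]:
  edge (13,24)–(14,14): clear
  edge (14,14)–(24,13): clear
  edge (24,13)–(13,24): clear
  midpoint (31/2,11/2) outside
  → clear

FREE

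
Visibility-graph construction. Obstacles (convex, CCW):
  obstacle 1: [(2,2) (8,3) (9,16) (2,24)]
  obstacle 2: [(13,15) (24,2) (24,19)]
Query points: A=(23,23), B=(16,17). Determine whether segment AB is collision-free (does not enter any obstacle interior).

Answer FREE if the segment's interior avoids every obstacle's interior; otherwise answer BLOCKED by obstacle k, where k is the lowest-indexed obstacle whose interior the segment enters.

FREE

Obstacle 1 [(2,2) (8,3) (9,16) (2,24)]:
  edge (2,2)–(8,3): clear
  edge (8,3)–(9,16): clear
  edge (9,16)–(2,24): clear
  edge (2,24)–(2,2): clear
  midpoint (39/2,20) outside
  → clear
Obstacle 2 [(13,15) (24,2) (24,19)]:
  edge (13,15)–(24,2): clear
  edge (24,2)–(24,19): clear
  edge (24,19)–(13,15): clear
  midpoint (39/2,20) outside
  → clear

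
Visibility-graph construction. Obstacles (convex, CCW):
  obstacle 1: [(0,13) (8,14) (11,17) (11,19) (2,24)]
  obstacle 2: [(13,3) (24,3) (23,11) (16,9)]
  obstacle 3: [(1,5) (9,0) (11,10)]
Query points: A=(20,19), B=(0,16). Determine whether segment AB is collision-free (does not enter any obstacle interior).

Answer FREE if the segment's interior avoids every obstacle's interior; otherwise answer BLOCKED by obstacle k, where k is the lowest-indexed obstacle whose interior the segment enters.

BLOCKED by obstacle 1

Obstacle 1 [(0,13) (8,14) (11,17) (11,19) (2,24)]:
  edge (0,13)–(8,14): clear
  edge (8,14)–(11,17): clear
  edge (11,17)–(11,19): crosses AB
  edge (11,19)–(2,24): clear
  edge (2,24)–(0,13): crosses AB
  → BLOCKED
Obstacle 2 [(13,3) (24,3) (23,11) (16,9)]:
  edge (13,3)–(24,3): clear
  edge (24,3)–(23,11): clear
  edge (23,11)–(16,9): clear
  edge (16,9)–(13,3): clear
  midpoint (10,35/2) outside
  → clear
Obstacle 3 [(1,5) (9,0) (11,10)]:
  edge (1,5)–(9,0): clear
  edge (9,0)–(11,10): clear
  edge (11,10)–(1,5): clear
  midpoint (10,35/2) outside
  → clear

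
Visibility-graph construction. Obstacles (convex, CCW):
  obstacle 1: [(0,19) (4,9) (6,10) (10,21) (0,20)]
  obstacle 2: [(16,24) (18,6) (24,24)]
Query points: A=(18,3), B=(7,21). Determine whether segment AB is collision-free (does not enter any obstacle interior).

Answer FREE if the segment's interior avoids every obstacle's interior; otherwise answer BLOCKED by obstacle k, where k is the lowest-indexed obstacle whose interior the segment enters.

BLOCKED by obstacle 1

Obstacle 1 [(0,19) (4,9) (6,10) (10,21) (0,20)]:
  edge (0,19)–(4,9): clear
  edge (4,9)–(6,10): clear
  edge (6,10)–(10,21): crosses AB
  edge (10,21)–(0,20): crosses AB
  edge (0,20)–(0,19): clear
  → BLOCKED
Obstacle 2 [(16,24) (18,6) (24,24)]:
  edge (16,24)–(18,6): clear
  edge (18,6)–(24,24): clear
  edge (24,24)–(16,24): clear
  midpoint (25/2,12) outside
  → clear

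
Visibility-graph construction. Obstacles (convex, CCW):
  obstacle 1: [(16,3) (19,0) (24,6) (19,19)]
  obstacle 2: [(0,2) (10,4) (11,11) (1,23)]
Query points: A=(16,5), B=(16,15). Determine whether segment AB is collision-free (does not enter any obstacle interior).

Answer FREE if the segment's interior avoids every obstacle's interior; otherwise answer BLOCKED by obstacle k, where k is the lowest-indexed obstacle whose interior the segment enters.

FREE

Obstacle 1 [(16,3) (19,0) (24,6) (19,19)]:
  edge (16,3)–(19,0): clear
  edge (19,0)–(24,6): clear
  edge (24,6)–(19,19): clear
  edge (19,19)–(16,3): clear
  midpoint (16,10) outside
  → clear
Obstacle 2 [(0,2) (10,4) (11,11) (1,23)]:
  edge (0,2)–(10,4): clear
  edge (10,4)–(11,11): clear
  edge (11,11)–(1,23): clear
  edge (1,23)–(0,2): clear
  midpoint (16,10) outside
  → clear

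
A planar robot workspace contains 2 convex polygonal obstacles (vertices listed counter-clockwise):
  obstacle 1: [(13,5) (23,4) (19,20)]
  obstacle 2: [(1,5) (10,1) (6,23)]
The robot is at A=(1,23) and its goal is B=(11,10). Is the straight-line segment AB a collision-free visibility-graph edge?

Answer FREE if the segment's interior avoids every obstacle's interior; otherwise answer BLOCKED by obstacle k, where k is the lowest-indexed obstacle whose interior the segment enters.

BLOCKED by obstacle 2

Obstacle 1 [(13,5) (23,4) (19,20)]:
  edge (13,5)–(23,4): clear
  edge (23,4)–(19,20): clear
  edge (19,20)–(13,5): clear
  midpoint (6,33/2) outside
  → clear
Obstacle 2 [(1,5) (10,1) (6,23)]:
  edge (1,5)–(10,1): clear
  edge (10,1)–(6,23): crosses AB
  edge (6,23)–(1,5): crosses AB
  → BLOCKED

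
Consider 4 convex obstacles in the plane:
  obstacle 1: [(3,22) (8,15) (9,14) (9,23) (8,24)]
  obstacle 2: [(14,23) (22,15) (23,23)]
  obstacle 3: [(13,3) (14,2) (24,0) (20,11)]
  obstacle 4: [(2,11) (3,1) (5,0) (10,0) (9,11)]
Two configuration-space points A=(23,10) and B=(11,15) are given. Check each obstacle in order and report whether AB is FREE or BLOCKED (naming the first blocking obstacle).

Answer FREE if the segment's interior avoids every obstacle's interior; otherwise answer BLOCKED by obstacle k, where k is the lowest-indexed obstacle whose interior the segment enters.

FREE

Obstacle 1 [(3,22) (8,15) (9,14) (9,23) (8,24)]:
  edge (3,22)–(8,15): clear
  edge (8,15)–(9,14): clear
  edge (9,14)–(9,23): clear
  edge (9,23)–(8,24): clear
  edge (8,24)–(3,22): clear
  midpoint (17,25/2) outside
  → clear
Obstacle 2 [(14,23) (22,15) (23,23)]:
  edge (14,23)–(22,15): clear
  edge (22,15)–(23,23): clear
  edge (23,23)–(14,23): clear
  midpoint (17,25/2) outside
  → clear
Obstacle 3 [(13,3) (14,2) (24,0) (20,11)]:
  edge (13,3)–(14,2): clear
  edge (14,2)–(24,0): clear
  edge (24,0)–(20,11): clear
  edge (20,11)–(13,3): clear
  midpoint (17,25/2) outside
  → clear
Obstacle 4 [(2,11) (3,1) (5,0) (10,0) (9,11)]:
  edge (2,11)–(3,1): clear
  edge (3,1)–(5,0): clear
  edge (5,0)–(10,0): clear
  edge (10,0)–(9,11): clear
  edge (9,11)–(2,11): clear
  midpoint (17,25/2) outside
  → clear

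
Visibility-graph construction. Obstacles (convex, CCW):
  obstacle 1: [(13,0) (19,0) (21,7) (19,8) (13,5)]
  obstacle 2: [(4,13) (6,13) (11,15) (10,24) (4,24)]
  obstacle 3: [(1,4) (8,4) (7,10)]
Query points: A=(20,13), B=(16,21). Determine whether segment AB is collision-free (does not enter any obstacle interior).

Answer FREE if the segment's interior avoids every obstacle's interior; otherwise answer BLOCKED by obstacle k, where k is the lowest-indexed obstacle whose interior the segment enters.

Obstacle 1 [(13,0) (19,0) (21,7) (19,8) (13,5)]:
  edge (13,0)–(19,0): clear
  edge (19,0)–(21,7): clear
  edge (21,7)–(19,8): clear
  edge (19,8)–(13,5): clear
  edge (13,5)–(13,0): clear
  midpoint (18,17) outside
  → clear
Obstacle 2 [(4,13) (6,13) (11,15) (10,24) (4,24)]:
  edge (4,13)–(6,13): clear
  edge (6,13)–(11,15): clear
  edge (11,15)–(10,24): clear
  edge (10,24)–(4,24): clear
  edge (4,24)–(4,13): clear
  midpoint (18,17) outside
  → clear
Obstacle 3 [(1,4) (8,4) (7,10)]:
  edge (1,4)–(8,4): clear
  edge (8,4)–(7,10): clear
  edge (7,10)–(1,4): clear
  midpoint (18,17) outside
  → clear

FREE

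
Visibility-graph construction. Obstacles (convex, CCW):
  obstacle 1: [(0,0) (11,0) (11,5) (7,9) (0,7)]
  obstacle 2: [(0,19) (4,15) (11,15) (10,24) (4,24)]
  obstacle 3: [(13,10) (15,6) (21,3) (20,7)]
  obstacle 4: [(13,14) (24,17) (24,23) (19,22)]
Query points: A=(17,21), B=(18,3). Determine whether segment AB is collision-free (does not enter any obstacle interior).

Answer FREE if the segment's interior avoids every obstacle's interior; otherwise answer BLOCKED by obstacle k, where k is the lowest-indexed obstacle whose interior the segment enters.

BLOCKED by obstacle 3

Obstacle 1 [(0,0) (11,0) (11,5) (7,9) (0,7)]:
  edge (0,0)–(11,0): clear
  edge (11,0)–(11,5): clear
  edge (11,5)–(7,9): clear
  edge (7,9)–(0,7): clear
  edge (0,7)–(0,0): clear
  midpoint (35/2,12) outside
  → clear
Obstacle 2 [(0,19) (4,15) (11,15) (10,24) (4,24)]:
  edge (0,19)–(4,15): clear
  edge (4,15)–(11,15): clear
  edge (11,15)–(10,24): clear
  edge (10,24)–(4,24): clear
  edge (4,24)–(0,19): clear
  midpoint (35/2,12) outside
  → clear
Obstacle 3 [(13,10) (15,6) (21,3) (20,7)]:
  edge (13,10)–(15,6): clear
  edge (15,6)–(21,3): crosses AB
  edge (21,3)–(20,7): clear
  edge (20,7)–(13,10): crosses AB
  → BLOCKED
Obstacle 4 [(13,14) (24,17) (24,23) (19,22)]:
  edge (13,14)–(24,17): crosses AB
  edge (24,17)–(24,23): clear
  edge (24,23)–(19,22): clear
  edge (19,22)–(13,14): crosses AB
  → BLOCKED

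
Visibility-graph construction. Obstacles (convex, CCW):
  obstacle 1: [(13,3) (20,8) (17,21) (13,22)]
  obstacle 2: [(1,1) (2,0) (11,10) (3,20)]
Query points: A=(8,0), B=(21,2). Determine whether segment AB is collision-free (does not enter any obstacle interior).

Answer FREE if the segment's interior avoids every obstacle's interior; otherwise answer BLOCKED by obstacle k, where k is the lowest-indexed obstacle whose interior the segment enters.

FREE

Obstacle 1 [(13,3) (20,8) (17,21) (13,22)]:
  edge (13,3)–(20,8): clear
  edge (20,8)–(17,21): clear
  edge (17,21)–(13,22): clear
  edge (13,22)–(13,3): clear
  midpoint (29/2,1) outside
  → clear
Obstacle 2 [(1,1) (2,0) (11,10) (3,20)]:
  edge (1,1)–(2,0): clear
  edge (2,0)–(11,10): clear
  edge (11,10)–(3,20): clear
  edge (3,20)–(1,1): clear
  midpoint (29/2,1) outside
  → clear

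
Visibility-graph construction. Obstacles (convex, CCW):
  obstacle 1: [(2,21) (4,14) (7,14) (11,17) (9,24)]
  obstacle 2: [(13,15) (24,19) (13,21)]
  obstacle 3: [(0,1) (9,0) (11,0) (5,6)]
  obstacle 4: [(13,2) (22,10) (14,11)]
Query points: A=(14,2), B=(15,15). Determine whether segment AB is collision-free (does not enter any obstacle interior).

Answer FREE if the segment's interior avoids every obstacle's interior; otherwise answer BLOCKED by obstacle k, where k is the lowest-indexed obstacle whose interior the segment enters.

Obstacle 1 [(2,21) (4,14) (7,14) (11,17) (9,24)]:
  edge (2,21)–(4,14): clear
  edge (4,14)–(7,14): clear
  edge (7,14)–(11,17): clear
  edge (11,17)–(9,24): clear
  edge (9,24)–(2,21): clear
  midpoint (29/2,17/2) outside
  → clear
Obstacle 2 [(13,15) (24,19) (13,21)]:
  edge (13,15)–(24,19): clear
  edge (24,19)–(13,21): clear
  edge (13,21)–(13,15): clear
  midpoint (29/2,17/2) outside
  → clear
Obstacle 3 [(0,1) (9,0) (11,0) (5,6)]:
  edge (0,1)–(9,0): clear
  edge (9,0)–(11,0): clear
  edge (11,0)–(5,6): clear
  edge (5,6)–(0,1): clear
  midpoint (29/2,17/2) outside
  → clear
Obstacle 4 [(13,2) (22,10) (14,11)]:
  edge (13,2)–(22,10): crosses AB
  edge (22,10)–(14,11): crosses AB
  edge (14,11)–(13,2): clear
  → BLOCKED

BLOCKED by obstacle 4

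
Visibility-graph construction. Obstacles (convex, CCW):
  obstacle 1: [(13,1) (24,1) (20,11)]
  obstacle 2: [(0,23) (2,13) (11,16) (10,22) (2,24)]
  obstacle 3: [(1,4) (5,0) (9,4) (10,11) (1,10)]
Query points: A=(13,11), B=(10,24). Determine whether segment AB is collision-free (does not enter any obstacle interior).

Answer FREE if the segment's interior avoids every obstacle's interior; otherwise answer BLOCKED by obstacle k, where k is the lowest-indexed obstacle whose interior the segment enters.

Obstacle 1 [(13,1) (24,1) (20,11)]:
  edge (13,1)–(24,1): clear
  edge (24,1)–(20,11): clear
  edge (20,11)–(13,1): clear
  midpoint (23/2,35/2) outside
  → clear
Obstacle 2 [(0,23) (2,13) (11,16) (10,22) (2,24)]:
  edge (0,23)–(2,13): clear
  edge (2,13)–(11,16): clear
  edge (11,16)–(10,22): clear
  edge (10,22)–(2,24): clear
  edge (2,24)–(0,23): clear
  midpoint (23/2,35/2) outside
  → clear
Obstacle 3 [(1,4) (5,0) (9,4) (10,11) (1,10)]:
  edge (1,4)–(5,0): clear
  edge (5,0)–(9,4): clear
  edge (9,4)–(10,11): clear
  edge (10,11)–(1,10): clear
  edge (1,10)–(1,4): clear
  midpoint (23/2,35/2) outside
  → clear

FREE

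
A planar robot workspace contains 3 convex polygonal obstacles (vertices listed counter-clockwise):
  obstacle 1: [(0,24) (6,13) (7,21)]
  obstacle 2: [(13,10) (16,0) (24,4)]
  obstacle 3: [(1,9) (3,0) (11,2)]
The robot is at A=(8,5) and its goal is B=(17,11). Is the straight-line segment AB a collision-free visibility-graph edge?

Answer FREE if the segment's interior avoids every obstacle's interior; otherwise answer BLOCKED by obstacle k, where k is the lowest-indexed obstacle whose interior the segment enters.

Obstacle 1 [(0,24) (6,13) (7,21)]:
  edge (0,24)–(6,13): clear
  edge (6,13)–(7,21): clear
  edge (7,21)–(0,24): clear
  midpoint (25/2,8) outside
  → clear
Obstacle 2 [(13,10) (16,0) (24,4)]:
  edge (13,10)–(16,0): crosses AB
  edge (16,0)–(24,4): clear
  edge (24,4)–(13,10): crosses AB
  → BLOCKED
Obstacle 3 [(1,9) (3,0) (11,2)]:
  edge (1,9)–(3,0): clear
  edge (3,0)–(11,2): clear
  edge (11,2)–(1,9): clear
  midpoint (25/2,8) outside
  → clear

BLOCKED by obstacle 2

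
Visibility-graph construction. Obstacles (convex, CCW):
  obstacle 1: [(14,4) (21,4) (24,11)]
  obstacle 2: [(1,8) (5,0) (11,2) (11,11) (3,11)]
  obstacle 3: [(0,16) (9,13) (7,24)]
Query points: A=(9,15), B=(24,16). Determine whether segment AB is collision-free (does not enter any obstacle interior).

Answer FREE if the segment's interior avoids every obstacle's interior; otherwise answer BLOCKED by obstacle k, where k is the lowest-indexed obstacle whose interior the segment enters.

Obstacle 1 [(14,4) (21,4) (24,11)]:
  edge (14,4)–(21,4): clear
  edge (21,4)–(24,11): clear
  edge (24,11)–(14,4): clear
  midpoint (33/2,31/2) outside
  → clear
Obstacle 2 [(1,8) (5,0) (11,2) (11,11) (3,11)]:
  edge (1,8)–(5,0): clear
  edge (5,0)–(11,2): clear
  edge (11,2)–(11,11): clear
  edge (11,11)–(3,11): clear
  edge (3,11)–(1,8): clear
  midpoint (33/2,31/2) outside
  → clear
Obstacle 3 [(0,16) (9,13) (7,24)]:
  edge (0,16)–(9,13): clear
  edge (9,13)–(7,24): clear
  edge (7,24)–(0,16): clear
  midpoint (33/2,31/2) outside
  → clear

FREE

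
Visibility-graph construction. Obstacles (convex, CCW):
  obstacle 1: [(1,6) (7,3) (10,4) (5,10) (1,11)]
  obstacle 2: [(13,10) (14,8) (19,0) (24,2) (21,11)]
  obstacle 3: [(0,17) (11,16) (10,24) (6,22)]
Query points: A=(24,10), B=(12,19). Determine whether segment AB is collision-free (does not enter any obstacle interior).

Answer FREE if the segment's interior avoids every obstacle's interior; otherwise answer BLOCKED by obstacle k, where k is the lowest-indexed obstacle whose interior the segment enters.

FREE

Obstacle 1 [(1,6) (7,3) (10,4) (5,10) (1,11)]:
  edge (1,6)–(7,3): clear
  edge (7,3)–(10,4): clear
  edge (10,4)–(5,10): clear
  edge (5,10)–(1,11): clear
  edge (1,11)–(1,6): clear
  midpoint (18,29/2) outside
  → clear
Obstacle 2 [(13,10) (14,8) (19,0) (24,2) (21,11)]:
  edge (13,10)–(14,8): clear
  edge (14,8)–(19,0): clear
  edge (19,0)–(24,2): clear
  edge (24,2)–(21,11): clear
  edge (21,11)–(13,10): clear
  midpoint (18,29/2) outside
  → clear
Obstacle 3 [(0,17) (11,16) (10,24) (6,22)]:
  edge (0,17)–(11,16): clear
  edge (11,16)–(10,24): clear
  edge (10,24)–(6,22): clear
  edge (6,22)–(0,17): clear
  midpoint (18,29/2) outside
  → clear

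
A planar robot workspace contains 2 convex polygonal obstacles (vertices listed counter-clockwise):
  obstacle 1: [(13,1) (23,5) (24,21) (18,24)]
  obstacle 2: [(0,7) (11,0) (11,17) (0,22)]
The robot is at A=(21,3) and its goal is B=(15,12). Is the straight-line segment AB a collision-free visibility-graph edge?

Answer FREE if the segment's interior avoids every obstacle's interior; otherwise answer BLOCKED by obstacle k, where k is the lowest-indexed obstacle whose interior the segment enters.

Obstacle 1 [(13,1) (23,5) (24,21) (18,24)]:
  edge (13,1)–(23,5): crosses AB
  edge (23,5)–(24,21): clear
  edge (24,21)–(18,24): clear
  edge (18,24)–(13,1): crosses AB
  → BLOCKED
Obstacle 2 [(0,7) (11,0) (11,17) (0,22)]:
  edge (0,7)–(11,0): clear
  edge (11,0)–(11,17): clear
  edge (11,17)–(0,22): clear
  edge (0,22)–(0,7): clear
  midpoint (18,15/2) outside
  → clear

BLOCKED by obstacle 1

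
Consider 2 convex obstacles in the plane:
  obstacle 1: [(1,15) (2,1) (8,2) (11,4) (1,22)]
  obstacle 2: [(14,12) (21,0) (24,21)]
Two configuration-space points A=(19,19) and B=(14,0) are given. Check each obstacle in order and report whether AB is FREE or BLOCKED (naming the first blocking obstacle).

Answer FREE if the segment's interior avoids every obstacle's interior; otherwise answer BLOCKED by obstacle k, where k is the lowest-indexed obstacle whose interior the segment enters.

Obstacle 1 [(1,15) (2,1) (8,2) (11,4) (1,22)]:
  edge (1,15)–(2,1): clear
  edge (2,1)–(8,2): clear
  edge (8,2)–(11,4): clear
  edge (11,4)–(1,22): clear
  edge (1,22)–(1,15): clear
  midpoint (33/2,19/2) outside
  → clear
Obstacle 2 [(14,12) (21,0) (24,21)]:
  edge (14,12)–(21,0): crosses AB
  edge (21,0)–(24,21): clear
  edge (24,21)–(14,12): crosses AB
  → BLOCKED

BLOCKED by obstacle 2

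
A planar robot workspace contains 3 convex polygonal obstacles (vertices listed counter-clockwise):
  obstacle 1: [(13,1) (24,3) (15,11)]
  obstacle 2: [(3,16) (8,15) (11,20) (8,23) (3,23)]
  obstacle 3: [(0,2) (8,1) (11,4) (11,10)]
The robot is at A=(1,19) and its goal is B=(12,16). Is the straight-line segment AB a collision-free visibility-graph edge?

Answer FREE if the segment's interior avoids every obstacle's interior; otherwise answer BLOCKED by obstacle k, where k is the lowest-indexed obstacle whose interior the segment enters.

Obstacle 1 [(13,1) (24,3) (15,11)]:
  edge (13,1)–(24,3): clear
  edge (24,3)–(15,11): clear
  edge (15,11)–(13,1): clear
  midpoint (13/2,35/2) outside
  → clear
Obstacle 2 [(3,16) (8,15) (11,20) (8,23) (3,23)]:
  edge (3,16)–(8,15): clear
  edge (8,15)–(11,20): crosses AB
  edge (11,20)–(8,23): clear
  edge (8,23)–(3,23): clear
  edge (3,23)–(3,16): crosses AB
  → BLOCKED
Obstacle 3 [(0,2) (8,1) (11,4) (11,10)]:
  edge (0,2)–(8,1): clear
  edge (8,1)–(11,4): clear
  edge (11,4)–(11,10): clear
  edge (11,10)–(0,2): clear
  midpoint (13/2,35/2) outside
  → clear

BLOCKED by obstacle 2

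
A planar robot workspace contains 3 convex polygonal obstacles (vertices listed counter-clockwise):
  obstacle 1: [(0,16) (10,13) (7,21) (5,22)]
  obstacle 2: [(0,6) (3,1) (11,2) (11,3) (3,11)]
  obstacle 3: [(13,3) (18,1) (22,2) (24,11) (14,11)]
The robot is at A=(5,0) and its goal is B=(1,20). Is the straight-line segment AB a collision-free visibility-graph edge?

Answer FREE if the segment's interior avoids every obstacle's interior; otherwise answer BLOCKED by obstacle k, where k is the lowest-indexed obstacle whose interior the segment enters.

BLOCKED by obstacle 1

Obstacle 1 [(0,16) (10,13) (7,21) (5,22)]:
  edge (0,16)–(10,13): crosses AB
  edge (10,13)–(7,21): clear
  edge (7,21)–(5,22): clear
  edge (5,22)–(0,16): crosses AB
  → BLOCKED
Obstacle 2 [(0,6) (3,1) (11,2) (11,3) (3,11)]:
  edge (0,6)–(3,1): clear
  edge (3,1)–(11,2): crosses AB
  edge (11,2)–(11,3): clear
  edge (11,3)–(3,11): clear
  edge (3,11)–(0,6): crosses AB
  → BLOCKED
Obstacle 3 [(13,3) (18,1) (22,2) (24,11) (14,11)]:
  edge (13,3)–(18,1): clear
  edge (18,1)–(22,2): clear
  edge (22,2)–(24,11): clear
  edge (24,11)–(14,11): clear
  edge (14,11)–(13,3): clear
  midpoint (3,10) outside
  → clear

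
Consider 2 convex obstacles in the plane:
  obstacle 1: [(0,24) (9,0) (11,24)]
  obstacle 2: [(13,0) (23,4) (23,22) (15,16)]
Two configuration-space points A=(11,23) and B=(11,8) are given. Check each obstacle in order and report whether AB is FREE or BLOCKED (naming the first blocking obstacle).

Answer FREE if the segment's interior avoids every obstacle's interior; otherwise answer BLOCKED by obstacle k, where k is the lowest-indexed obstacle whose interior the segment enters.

FREE

Obstacle 1 [(0,24) (9,0) (11,24)]:
  edge (0,24)–(9,0): clear
  edge (9,0)–(11,24): clear
  edge (11,24)–(0,24): clear
  midpoint (11,31/2) outside
  → clear
Obstacle 2 [(13,0) (23,4) (23,22) (15,16)]:
  edge (13,0)–(23,4): clear
  edge (23,4)–(23,22): clear
  edge (23,22)–(15,16): clear
  edge (15,16)–(13,0): clear
  midpoint (11,31/2) outside
  → clear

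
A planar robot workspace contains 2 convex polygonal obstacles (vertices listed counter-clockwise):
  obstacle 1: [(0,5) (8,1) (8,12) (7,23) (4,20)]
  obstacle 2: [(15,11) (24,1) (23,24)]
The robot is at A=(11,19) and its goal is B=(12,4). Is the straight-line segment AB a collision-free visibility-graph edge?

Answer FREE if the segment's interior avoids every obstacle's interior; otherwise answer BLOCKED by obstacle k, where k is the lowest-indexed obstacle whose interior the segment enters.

FREE

Obstacle 1 [(0,5) (8,1) (8,12) (7,23) (4,20)]:
  edge (0,5)–(8,1): clear
  edge (8,1)–(8,12): clear
  edge (8,12)–(7,23): clear
  edge (7,23)–(4,20): clear
  edge (4,20)–(0,5): clear
  midpoint (23/2,23/2) outside
  → clear
Obstacle 2 [(15,11) (24,1) (23,24)]:
  edge (15,11)–(24,1): clear
  edge (24,1)–(23,24): clear
  edge (23,24)–(15,11): clear
  midpoint (23/2,23/2) outside
  → clear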